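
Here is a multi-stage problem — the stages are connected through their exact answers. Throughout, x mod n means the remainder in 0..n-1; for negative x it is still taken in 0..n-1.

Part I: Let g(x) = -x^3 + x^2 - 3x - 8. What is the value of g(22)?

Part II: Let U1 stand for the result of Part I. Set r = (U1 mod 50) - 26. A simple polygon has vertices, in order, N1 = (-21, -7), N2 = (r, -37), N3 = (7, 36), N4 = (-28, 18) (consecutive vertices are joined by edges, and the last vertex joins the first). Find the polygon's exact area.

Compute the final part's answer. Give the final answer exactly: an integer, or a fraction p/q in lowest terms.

1071

Part I: -1*(22)^3 + 1*(22)^2 - 3*(22)^1 - 8 = (-10648) + (484) + (-66) + (-8) = -10238; answer -10238
Part II: U1 = -10238; r = -14; cross terms: (-21*-37 - -14*-7)=679, (-14*36 - 7*-37)=-245, (7*18 - -28*36)=1134, (-28*-7 - -21*18)=574; twice the area = |2142| = 2142; area = 1071; answer 1071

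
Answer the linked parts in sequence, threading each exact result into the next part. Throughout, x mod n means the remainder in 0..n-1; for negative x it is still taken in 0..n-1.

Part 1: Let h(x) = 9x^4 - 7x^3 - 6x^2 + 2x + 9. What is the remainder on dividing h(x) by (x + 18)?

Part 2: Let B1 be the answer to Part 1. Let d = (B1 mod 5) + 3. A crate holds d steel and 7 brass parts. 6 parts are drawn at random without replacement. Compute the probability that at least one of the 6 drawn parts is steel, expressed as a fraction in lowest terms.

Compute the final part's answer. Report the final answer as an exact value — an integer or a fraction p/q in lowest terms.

131/132

Part 1: remainder = value at the root: 9*(-18)^4 - 7*(-18)^3 - 6*(-18)^2 + 2*(-18)^1 + 9 = (944784) + (40824) + (-1944) + (-36) + (9) = 983637; answer 983637
Part 2: B1 = 983637; d = 5; total draws C(12,6) = 924; complement C(7,6) = 7; favorable 924 - 7 = 917; P = 131/132; answer 131/132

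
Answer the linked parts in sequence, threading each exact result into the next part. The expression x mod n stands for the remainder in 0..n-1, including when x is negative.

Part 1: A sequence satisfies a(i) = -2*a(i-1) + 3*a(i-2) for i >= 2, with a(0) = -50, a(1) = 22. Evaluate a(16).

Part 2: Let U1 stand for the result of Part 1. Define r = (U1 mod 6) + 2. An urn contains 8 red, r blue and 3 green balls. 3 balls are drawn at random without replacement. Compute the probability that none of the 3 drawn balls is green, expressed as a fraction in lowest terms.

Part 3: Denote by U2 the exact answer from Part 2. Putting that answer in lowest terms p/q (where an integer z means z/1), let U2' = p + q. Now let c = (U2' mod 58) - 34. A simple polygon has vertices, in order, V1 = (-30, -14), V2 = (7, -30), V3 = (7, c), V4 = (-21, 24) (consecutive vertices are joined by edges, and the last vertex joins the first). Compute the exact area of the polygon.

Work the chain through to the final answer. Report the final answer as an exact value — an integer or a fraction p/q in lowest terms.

1125

Part 1: a(2) = -2*(22) + 3*(-50) = -194; iterating: a(2)=-194, a(3)=454, a(4)=-1490, a(5)=4342, a(6)=-13154, a(7)=39334, a(8)=-118130, a(9)=354262, a(10)=-1062914, a(11)=3188614, a(12)=-9565970, a(13)=28697782, a(14)=-86093474, a(15)=258280294, a(16)=-774841010; answer -774841010
Part 2: U1 = -774841010; r = 6; total draws C(17,3) = 680; favorable C(14,3) = 364; P = 91/170; answer 91/170
Part 3: U2 = 91/170; threaded value p + q = 261; c = -5; cross terms: (-30*-30 - 7*-14)=998, (7*-5 - 7*-30)=175, (7*24 - -21*-5)=63, (-21*-14 - -30*24)=1014; twice the area = |2250| = 2250; area = 1125; answer 1125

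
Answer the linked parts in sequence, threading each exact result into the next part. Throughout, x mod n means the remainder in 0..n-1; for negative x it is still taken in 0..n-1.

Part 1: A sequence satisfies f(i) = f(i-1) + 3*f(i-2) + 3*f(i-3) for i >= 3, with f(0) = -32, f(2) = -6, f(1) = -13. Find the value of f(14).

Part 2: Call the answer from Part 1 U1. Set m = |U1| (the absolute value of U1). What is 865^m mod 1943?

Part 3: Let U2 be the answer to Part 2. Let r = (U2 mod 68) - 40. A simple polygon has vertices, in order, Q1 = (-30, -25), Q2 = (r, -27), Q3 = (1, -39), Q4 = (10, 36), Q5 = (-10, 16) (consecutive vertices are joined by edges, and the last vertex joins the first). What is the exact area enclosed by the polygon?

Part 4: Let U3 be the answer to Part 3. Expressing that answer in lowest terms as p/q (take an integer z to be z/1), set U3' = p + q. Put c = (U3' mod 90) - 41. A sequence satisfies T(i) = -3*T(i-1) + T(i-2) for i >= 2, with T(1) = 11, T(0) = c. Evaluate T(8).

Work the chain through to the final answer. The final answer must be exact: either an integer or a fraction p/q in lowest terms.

Part 1: f(3) = 1*(-6) + 3*(-13) + 3*(-32) = -141; iterating: f(3)=-141, f(4)=-198, f(5)=-639, f(6)=-1656, f(7)=-4167, f(8)=-11052, f(9)=-28521, f(10)=-74178, f(11)=-192897, f(12)=-500994, f(13)=-1302219, f(14)=-3383892; answer -3383892
Part 2: U1 = -3383892; m = 3383892; squarings mod 1943: 865^1=865, 865^2=170, 865^4=1698, 865^8=1735, 865^16=518, 865^32=190, 865^64=1126, 865^128=1040, 865^256=1292, 865^512=227, 865^1024=1011, 865^2048=103, 865^4096=894, 865^8192=663, 865^16384=451, 865^32768=1329, 865^65536=54, 865^131072=973, 865^262144=488, 865^524288=1098, 865^1048576=944, 865^2097152=1242; 865^3383892 = 865^4 * 865^16 * 865^64 * 865^512 * 865^8192 * 865^32768 * 865^65536 * 865^131072 * 865^1048576 * 865^2097152 = 24 (mod 1943); answer 24
Part 3: U2 = 24; r = -16; cross terms: (-30*-27 - -16*-25)=410, (-16*-39 - 1*-27)=651, (1*36 - 10*-39)=426, (10*16 - -10*36)=520, (-10*-25 - -30*16)=730; twice the area = |2737| = 2737; area = 2737/2; answer 2737/2
Part 4: U3 = 2737/2; threaded value p + q = 2739; c = -2; T(2) = -3*(11) + 1*(-2) = -35; iterating: T(2)=-35, T(3)=116, T(4)=-383, T(5)=1265, T(6)=-4178, T(7)=13799, T(8)=-45575; answer -45575

-45575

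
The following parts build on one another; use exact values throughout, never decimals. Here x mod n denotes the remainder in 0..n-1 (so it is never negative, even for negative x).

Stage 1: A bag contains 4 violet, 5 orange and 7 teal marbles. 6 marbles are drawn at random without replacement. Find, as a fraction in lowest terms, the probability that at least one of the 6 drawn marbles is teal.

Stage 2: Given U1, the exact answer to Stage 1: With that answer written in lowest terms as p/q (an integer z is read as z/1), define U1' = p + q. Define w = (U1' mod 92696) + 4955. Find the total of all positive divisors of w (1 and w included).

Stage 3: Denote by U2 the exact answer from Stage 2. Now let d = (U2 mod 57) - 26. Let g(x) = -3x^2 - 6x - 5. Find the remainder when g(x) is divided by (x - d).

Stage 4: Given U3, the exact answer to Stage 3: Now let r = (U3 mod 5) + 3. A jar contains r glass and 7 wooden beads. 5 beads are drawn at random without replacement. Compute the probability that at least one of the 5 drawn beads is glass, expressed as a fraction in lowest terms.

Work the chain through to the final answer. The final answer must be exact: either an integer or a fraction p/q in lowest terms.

11/12

Stage 1: total draws C(16,6) = 8008; complement C(9,6) = 84; favorable 8008 - 84 = 7924; P = 283/286; answer 283/286
Stage 2: U1 = 283/286; threaded value p + q = 569; w = 5524; 5524 = 2^2 * 1381; sigma = (1 + 2 + 4) * (1 + 1381) = 7 * 1382 = 9674; answer 9674
Stage 3: U2 = 9674; d = 15; remainder = value at the root: -3*(15)^2 - 6*(15)^1 - 5 = (-675) + (-90) + (-5) = -770; answer -770
Stage 4: U3 = -770; r = 3; total draws C(10,5) = 252; complement C(7,5) = 21; favorable 252 - 21 = 231; P = 11/12; answer 11/12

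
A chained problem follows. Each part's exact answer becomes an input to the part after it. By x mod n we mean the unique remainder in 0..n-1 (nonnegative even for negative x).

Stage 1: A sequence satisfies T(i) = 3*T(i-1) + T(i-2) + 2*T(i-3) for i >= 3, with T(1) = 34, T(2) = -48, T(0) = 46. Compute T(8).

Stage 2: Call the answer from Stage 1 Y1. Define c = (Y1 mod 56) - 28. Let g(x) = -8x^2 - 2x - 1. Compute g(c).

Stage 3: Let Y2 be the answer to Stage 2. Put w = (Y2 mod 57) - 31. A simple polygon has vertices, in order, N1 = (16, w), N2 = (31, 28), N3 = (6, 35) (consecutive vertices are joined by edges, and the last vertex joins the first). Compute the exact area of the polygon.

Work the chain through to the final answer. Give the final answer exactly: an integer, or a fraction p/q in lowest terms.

Stage 1: T(3) = 3*(-48) + 1*(34) + 2*(46) = -18; iterating: T(3)=-18, T(4)=-34, T(5)=-216, T(6)=-718, T(7)=-2438, T(8)=-8464; answer -8464
Stage 2: Y1 = -8464; c = 20; -8*(20)^2 - 2*(20)^1 - 1 = (-3200) + (-40) + (-1) = -3241; answer -3241
Stage 3: Y2 = -3241; w = -23; cross terms: (16*28 - 31*-23)=1161, (31*35 - 6*28)=917, (6*-23 - 16*35)=-698; twice the area = |1380| = 1380; area = 690; answer 690

690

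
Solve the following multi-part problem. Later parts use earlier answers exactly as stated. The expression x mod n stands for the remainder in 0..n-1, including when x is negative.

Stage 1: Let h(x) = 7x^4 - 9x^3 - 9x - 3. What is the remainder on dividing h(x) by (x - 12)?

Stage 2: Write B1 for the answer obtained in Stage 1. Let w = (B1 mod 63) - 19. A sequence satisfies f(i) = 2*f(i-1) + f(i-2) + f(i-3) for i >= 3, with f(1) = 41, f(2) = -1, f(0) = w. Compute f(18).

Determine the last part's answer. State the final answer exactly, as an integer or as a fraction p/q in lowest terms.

Stage 1: remainder = value at the root: 7*(12)^4 - 9*(12)^3 - 9*(12)^1 - 3 = (145152) + (-15552) + (-108) + (-3) = 129489; answer 129489
Stage 2: B1 = 129489; w = 5; f(3) = 2*(-1) + 1*(41) + 1*(5) = 44; iterating: f(3)=44, f(4)=128, f(5)=299, f(6)=770, f(7)=1967, f(8)=5003, f(9)=12743, f(10)=32456, f(11)=82658, f(12)=210515, f(13)=536144, f(14)=1365461, f(15)=3477581, f(16)=8856767, f(17)=22556576, f(18)=57447500; answer 57447500

57447500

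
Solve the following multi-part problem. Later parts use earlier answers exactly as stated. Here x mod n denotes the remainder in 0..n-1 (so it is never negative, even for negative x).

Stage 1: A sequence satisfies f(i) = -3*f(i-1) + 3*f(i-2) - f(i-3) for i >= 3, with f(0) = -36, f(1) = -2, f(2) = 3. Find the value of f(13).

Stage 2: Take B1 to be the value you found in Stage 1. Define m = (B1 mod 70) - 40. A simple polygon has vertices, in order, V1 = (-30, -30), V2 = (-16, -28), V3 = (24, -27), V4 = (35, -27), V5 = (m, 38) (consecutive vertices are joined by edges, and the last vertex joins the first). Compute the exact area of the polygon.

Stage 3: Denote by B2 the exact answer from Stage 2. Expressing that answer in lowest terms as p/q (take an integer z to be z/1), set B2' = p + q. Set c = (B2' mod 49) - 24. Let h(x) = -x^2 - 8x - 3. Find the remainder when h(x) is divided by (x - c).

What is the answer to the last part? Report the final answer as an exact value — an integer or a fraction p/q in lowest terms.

-51

Stage 1: f(3) = -3*(3) + 3*(-2) - 1*(-36) = 21; iterating: f(3)=21, f(4)=-52, f(5)=216, f(6)=-825, f(7)=3175, f(8)=-12216, f(9)=46998, f(10)=-180817, f(11)=695661, f(12)=-2676432, f(13)=10297096; answer 10297096
Stage 2: B1 = 10297096; m = -14; cross terms: (-30*-28 - -16*-30)=360, (-16*-27 - 24*-28)=1104, (24*-27 - 35*-27)=297, (35*38 - -14*-27)=952, (-14*-30 - -30*38)=1560; twice the area = |4273| = 4273; area = 4273/2; answer 4273/2
Stage 3: B2 = 4273/2; threaded value p + q = 4275; c = -12; remainder = value at the root: -1*(-12)^2 - 8*(-12)^1 - 3 = (-144) + (96) + (-3) = -51; answer -51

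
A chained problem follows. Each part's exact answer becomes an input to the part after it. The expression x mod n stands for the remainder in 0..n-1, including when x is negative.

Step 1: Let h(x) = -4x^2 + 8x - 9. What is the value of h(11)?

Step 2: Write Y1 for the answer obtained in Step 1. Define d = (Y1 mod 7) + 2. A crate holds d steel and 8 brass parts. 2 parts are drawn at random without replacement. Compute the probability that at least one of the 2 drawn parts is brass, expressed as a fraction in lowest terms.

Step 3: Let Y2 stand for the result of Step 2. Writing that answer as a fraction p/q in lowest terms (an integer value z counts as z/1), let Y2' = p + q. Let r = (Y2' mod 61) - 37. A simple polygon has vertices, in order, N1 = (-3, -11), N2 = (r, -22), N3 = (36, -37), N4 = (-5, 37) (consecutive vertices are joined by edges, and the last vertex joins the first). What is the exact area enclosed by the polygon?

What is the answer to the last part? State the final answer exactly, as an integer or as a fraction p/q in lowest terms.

Step 1: -4*(11)^2 + 8*(11)^1 - 9 = (-484) + (88) + (-9) = -405; answer -405
Step 2: Y1 = -405; d = 3; total draws C(11,2) = 55; complement C(3,2) = 3; favorable 55 - 3 = 52; P = 52/55; answer 52/55
Step 3: Y2 = 52/55; threaded value p + q = 107; r = 9; cross terms: (-3*-22 - 9*-11)=165, (9*-37 - 36*-22)=459, (36*37 - -5*-37)=1147, (-5*-11 - -3*37)=166; twice the area = |1937| = 1937; area = 1937/2; answer 1937/2

1937/2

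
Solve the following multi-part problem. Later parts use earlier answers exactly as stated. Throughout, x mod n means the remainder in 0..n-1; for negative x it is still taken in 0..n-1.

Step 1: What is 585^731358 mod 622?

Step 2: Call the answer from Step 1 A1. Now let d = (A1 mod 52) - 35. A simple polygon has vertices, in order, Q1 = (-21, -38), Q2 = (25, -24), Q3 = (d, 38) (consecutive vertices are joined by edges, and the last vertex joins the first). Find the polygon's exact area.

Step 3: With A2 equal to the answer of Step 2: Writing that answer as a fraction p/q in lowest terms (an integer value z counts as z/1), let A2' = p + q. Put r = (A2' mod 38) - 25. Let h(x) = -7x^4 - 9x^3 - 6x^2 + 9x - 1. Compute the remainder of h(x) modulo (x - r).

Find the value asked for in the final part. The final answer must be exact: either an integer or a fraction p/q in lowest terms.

Step 1: squarings mod 622: 585^1=585, 585^2=125, 585^4=75, 585^8=27, 585^16=107, 585^32=253, 585^64=565, 585^128=139, 585^256=39, 585^512=277, 585^1024=223, 585^2048=591, 585^4096=339, 585^8192=473, 585^16384=431, 585^32768=405, 585^65536=439, 585^131072=523, 585^262144=471, 585^524288=409; 585^731358 = 585^2 * 585^4 * 585^8 * 585^16 * 585^64 * 585^128 * 585^2048 * 585^8192 * 585^65536 * 585^131072 * 585^524288 = 79 (mod 622); answer 79
Step 2: A1 = 79; d = -8; cross terms: (-21*-24 - 25*-38)=1454, (25*38 - -8*-24)=758, (-8*-38 - -21*38)=1102; twice the area = |3314| = 3314; area = 1657; answer 1657
Step 3: A2 = 1657; threaded value p + q = 1658; r = -1; remainder = value at the root: -7*(-1)^4 - 9*(-1)^3 - 6*(-1)^2 + 9*(-1)^1 - 1 = (-7) + (9) + (-6) + (-9) + (-1) = -14; answer -14

-14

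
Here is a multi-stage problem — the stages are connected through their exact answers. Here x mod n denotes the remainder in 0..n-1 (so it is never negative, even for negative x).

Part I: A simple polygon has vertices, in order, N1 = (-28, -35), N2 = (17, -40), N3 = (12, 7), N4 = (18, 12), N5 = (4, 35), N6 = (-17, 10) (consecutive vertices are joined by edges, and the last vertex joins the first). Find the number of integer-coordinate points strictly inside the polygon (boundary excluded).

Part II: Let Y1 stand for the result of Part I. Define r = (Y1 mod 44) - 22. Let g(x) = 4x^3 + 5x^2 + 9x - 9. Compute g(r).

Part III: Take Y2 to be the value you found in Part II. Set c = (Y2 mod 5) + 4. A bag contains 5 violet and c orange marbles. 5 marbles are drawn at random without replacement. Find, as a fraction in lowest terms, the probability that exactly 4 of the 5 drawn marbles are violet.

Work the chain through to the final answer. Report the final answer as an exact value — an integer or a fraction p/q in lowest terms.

Part I: cross terms: (-28*-40 - 17*-35)=1715, (17*7 - 12*-40)=599, (12*12 - 18*7)=18, (18*35 - 4*12)=582, (4*10 - -17*35)=635, (-17*-35 - -28*10)=875; twice the area = |4424| = 4424; area = 2212; boundary points = 5 + 1 + 1 + 1 + 1 + 1 = 10; strictly interior points = area - boundary/2 + 1 = 2208; answer 2208
Part II: Y1 = 2208; r = -14; 4*(-14)^3 + 5*(-14)^2 + 9*(-14)^1 - 9 = (-10976) + (980) + (-126) + (-9) = -10131; answer -10131
Part III: Y2 = -10131; c = 8; total draws C(13,5) = 1287; favorable C(5,4)*C(8,1) = 40; P = 40/1287; answer 40/1287

40/1287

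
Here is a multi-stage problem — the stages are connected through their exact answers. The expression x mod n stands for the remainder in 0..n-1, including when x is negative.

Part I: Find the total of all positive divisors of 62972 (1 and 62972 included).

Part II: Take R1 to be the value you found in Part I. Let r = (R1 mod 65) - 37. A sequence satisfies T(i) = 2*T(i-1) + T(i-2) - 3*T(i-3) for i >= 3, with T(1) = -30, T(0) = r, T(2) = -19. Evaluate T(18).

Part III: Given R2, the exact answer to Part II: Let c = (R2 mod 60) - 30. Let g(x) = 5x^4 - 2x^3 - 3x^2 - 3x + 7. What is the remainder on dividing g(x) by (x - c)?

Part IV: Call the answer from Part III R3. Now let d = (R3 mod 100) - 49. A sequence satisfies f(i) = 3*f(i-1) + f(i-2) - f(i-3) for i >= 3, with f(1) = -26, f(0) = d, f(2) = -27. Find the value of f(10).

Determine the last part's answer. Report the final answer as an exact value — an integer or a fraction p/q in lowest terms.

Part I: 62972 = 2^2 * 7 * 13 * 173; sigma = (1 + 2 + 4) * (1 + 7) * (1 + 13) * (1 + 173) = 7 * 8 * 14 * 174 = 136416; answer 136416
Part II: R1 = 136416; r = 9; T(3) = 2*(-19) + 1*(-30) - 3*(9) = -95; iterating: T(3)=-95, T(4)=-119, T(5)=-276, T(6)=-386, T(7)=-691, T(8)=-940, T(9)=-1413, T(10)=-1693, T(11)=-1979, T(12)=-1412, T(13)=276, T(14)=5077, T(15)=14666, T(16)=33581, T(17)=66597, T(18)=122777; answer 122777
Part III: R2 = 122777; c = -13; remainder = value at the root: 5*(-13)^4 - 2*(-13)^3 - 3*(-13)^2 - 3*(-13)^1 + 7 = (142805) + (4394) + (-507) + (39) + (7) = 146738; answer 146738
Part IV: R3 = 146738; d = -11; f(3) = 3*(-27) + 1*(-26) - 1*(-11) = -96; iterating: f(3)=-96, f(4)=-289, f(5)=-936, f(6)=-3001, f(7)=-9650, f(8)=-31015, f(9)=-99694, f(10)=-320447; answer -320447

-320447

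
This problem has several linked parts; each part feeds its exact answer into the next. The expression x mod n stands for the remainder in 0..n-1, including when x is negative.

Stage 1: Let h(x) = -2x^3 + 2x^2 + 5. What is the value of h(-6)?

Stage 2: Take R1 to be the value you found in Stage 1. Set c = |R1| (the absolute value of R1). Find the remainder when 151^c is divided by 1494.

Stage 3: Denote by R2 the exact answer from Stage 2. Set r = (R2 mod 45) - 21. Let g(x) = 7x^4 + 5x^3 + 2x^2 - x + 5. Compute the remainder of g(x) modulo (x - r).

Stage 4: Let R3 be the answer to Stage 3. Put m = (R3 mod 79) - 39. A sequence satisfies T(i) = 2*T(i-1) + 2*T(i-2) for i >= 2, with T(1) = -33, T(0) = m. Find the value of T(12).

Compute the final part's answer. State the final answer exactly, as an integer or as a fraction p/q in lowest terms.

Stage 1: -2*(-6)^3 + 2*(-6)^2 + 5 = (432) + (72) + (5) = 509; answer 509
Stage 2: R1 = 509; c = 509; squarings mod 1494: 151^1=151, 151^2=391, 151^4=493, 151^8=1021, 151^16=1123, 151^32=193, 151^64=1393, 151^128=1237, 151^256=313; 151^509 = 151^1 * 151^4 * 151^8 * 151^16 * 151^32 * 151^64 * 151^128 * 151^256 = 751 (mod 1494); answer 751
Stage 3: R2 = 751; r = 10; remainder = value at the root: 7*(10)^4 + 5*(10)^3 + 2*(10)^2 - 1*(10)^1 + 5 = (70000) + (5000) + (200) + (-10) + (5) = 75195; answer 75195
Stage 4: R3 = 75195; m = 27; T(2) = 2*(-33) + 2*(27) = -12; iterating: T(2)=-12, T(3)=-90, T(4)=-204, T(5)=-588, T(6)=-1584, T(7)=-4344, T(8)=-11856, T(9)=-32400, T(10)=-88512, T(11)=-241824, T(12)=-660672; answer -660672

-660672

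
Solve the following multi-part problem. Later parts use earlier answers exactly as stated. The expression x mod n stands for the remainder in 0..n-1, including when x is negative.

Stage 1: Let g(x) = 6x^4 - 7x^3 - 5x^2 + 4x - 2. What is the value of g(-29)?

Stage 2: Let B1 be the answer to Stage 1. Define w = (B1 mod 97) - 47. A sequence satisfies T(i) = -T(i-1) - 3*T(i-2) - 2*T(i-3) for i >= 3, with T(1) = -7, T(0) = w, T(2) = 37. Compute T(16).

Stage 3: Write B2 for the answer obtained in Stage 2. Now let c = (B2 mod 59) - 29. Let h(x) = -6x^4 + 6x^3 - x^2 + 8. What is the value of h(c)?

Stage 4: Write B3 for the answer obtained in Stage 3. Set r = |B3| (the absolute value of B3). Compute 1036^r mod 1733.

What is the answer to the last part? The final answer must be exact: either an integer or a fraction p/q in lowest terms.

Stage 1: 6*(-29)^4 - 7*(-29)^3 - 5*(-29)^2 + 4*(-29)^1 - 2 = (4243686) + (170723) + (-4205) + (-116) + (-2) = 4410086; answer 4410086
Stage 2: B1 = 4410086; w = 31; T(3) = -1*(37) - 3*(-7) - 2*(31) = -78; iterating: T(3)=-78, T(4)=-19, T(5)=179, T(6)=34, T(7)=-533, T(8)=73, T(9)=1458, T(10)=-611, T(11)=-3909, T(12)=2826, T(13)=10123, T(14)=-10783, T(15)=-25238, T(16)=37341; answer 37341
Stage 3: B2 = 37341; c = 24; -6*(24)^4 + 6*(24)^3 - 1*(24)^2 + 8 = (-1990656) + (82944) + (-576) + (8) = -1908280; answer -1908280
Stage 4: B3 = -1908280; r = 1908280; squarings mod 1733: 1036^1=1036, 1036^2=569, 1036^4=1423, 1036^8=785, 1036^16=1010, 1036^32=1096, 1036^64=247, 1036^128=354, 1036^256=540, 1036^512=456, 1036^1024=1709, 1036^2048=576, 1036^4096=773, 1036^8192=1377, 1036^16384=227, 1036^32768=1272, 1036^65536=1095, 1036^131072=1522, 1036^262144=1196, 1036^524288=691, 1036^1048576=906; 1036^1908280 = 1036^8 * 1036^16 * 1036^32 * 1036^512 * 1036^1024 * 1036^2048 * 1036^4096 * 1036^65536 * 1036^262144 * 1036^524288 * 1036^1048576 = 206 (mod 1733); answer 206

206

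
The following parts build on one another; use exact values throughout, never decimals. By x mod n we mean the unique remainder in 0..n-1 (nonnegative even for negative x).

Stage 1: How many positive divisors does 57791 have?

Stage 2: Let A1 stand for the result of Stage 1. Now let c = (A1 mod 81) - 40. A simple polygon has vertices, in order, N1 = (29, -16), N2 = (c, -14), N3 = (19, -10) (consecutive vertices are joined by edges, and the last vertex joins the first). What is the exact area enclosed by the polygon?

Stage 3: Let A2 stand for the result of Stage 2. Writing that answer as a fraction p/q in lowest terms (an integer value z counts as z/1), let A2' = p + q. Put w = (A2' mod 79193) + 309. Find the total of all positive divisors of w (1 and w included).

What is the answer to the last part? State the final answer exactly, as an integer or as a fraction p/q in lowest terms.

Stage 1: 57791 is prime, so its only divisors are 1 and 57791; count = 2; answer 2
Stage 2: A1 = 2; c = -38; cross terms: (29*-14 - -38*-16)=-1014, (-38*-10 - 19*-14)=646, (19*-16 - 29*-10)=-14; twice the area = |-382| = 382; area = 191; answer 191
Stage 3: A2 = 191; threaded value p + q = 192; w = 501; 501 = 3 * 167; sigma = (1 + 3) * (1 + 167) = 4 * 168 = 672; answer 672

672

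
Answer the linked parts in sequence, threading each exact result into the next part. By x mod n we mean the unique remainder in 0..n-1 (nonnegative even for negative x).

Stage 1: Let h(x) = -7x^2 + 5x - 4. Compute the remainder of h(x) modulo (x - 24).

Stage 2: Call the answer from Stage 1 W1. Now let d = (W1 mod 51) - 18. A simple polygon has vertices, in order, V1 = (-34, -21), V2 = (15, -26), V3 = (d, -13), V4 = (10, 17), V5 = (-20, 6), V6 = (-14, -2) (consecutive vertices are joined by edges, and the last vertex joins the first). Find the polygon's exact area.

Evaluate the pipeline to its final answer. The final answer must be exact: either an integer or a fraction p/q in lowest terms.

1583/2

Stage 1: remainder = value at the root: -7*(24)^2 + 5*(24)^1 - 4 = (-4032) + (120) + (-4) = -3916; answer -3916
Stage 2: W1 = -3916; d = -7; cross terms: (-34*-26 - 15*-21)=1199, (15*-13 - -7*-26)=-377, (-7*17 - 10*-13)=11, (10*6 - -20*17)=400, (-20*-2 - -14*6)=124, (-14*-21 - -34*-2)=226; twice the area = |1583| = 1583; area = 1583/2; answer 1583/2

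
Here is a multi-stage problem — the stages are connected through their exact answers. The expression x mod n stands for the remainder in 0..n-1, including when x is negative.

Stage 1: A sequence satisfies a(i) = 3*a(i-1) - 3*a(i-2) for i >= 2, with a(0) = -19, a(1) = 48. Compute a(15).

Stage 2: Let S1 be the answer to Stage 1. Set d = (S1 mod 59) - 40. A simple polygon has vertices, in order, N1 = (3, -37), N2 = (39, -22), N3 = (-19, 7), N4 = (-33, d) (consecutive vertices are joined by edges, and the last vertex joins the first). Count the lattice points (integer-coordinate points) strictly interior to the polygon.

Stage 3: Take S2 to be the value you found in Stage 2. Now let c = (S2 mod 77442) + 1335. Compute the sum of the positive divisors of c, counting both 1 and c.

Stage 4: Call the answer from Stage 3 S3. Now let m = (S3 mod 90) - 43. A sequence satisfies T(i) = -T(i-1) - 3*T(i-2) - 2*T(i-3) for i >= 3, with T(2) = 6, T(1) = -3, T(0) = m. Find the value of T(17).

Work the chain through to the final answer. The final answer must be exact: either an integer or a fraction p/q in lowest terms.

Stage 1: a(2) = 3*(48) - 3*(-19) = 201; iterating: a(2)=201, a(3)=459, a(4)=774, a(5)=945, a(6)=513, a(7)=-1296, a(8)=-5427, a(9)=-12393, a(10)=-20898, a(11)=-25515, a(12)=-13851, a(13)=34992, a(14)=146529, a(15)=334611; answer 334611
Stage 2: S1 = 334611; d = -18; cross terms: (3*-22 - 39*-37)=1377, (39*7 - -19*-22)=-145, (-19*-18 - -33*7)=573, (-33*-37 - 3*-18)=1275; twice the area = |3080| = 3080; area = 1540; boundary points = 3 + 29 + 1 + 1 = 34; strictly interior points = area - boundary/2 + 1 = 1524; answer 1524
Stage 3: S2 = 1524; c = 2859; 2859 = 3 * 953; sigma = (1 + 3) * (1 + 953) = 4 * 954 = 3816; answer 3816
Stage 4: S3 = 3816; m = -7; T(3) = -1*(6) - 3*(-3) - 2*(-7) = 17; iterating: T(3)=17, T(4)=-29, T(5)=-34, T(6)=87, T(7)=73, T(8)=-266, T(9)=-127, T(10)=779, T(11)=134, T(12)=-2217, T(13)=257, T(14)=6126, T(15)=-2463, T(16)=-16429, T(17)=11566; answer 11566

11566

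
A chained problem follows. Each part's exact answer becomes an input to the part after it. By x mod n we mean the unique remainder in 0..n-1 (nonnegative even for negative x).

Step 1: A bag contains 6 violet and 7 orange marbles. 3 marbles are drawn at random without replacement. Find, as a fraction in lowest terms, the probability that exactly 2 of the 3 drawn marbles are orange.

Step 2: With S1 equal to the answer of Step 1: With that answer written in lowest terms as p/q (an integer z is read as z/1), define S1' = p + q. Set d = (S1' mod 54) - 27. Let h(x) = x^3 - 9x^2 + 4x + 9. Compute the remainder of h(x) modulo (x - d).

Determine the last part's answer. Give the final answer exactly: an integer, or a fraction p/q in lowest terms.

2389

Step 1: total draws C(13,3) = 286; favorable C(7,2)*C(6,1) = 126; P = 63/143; answer 63/143
Step 2: S1 = 63/143; threaded value p + q = 206; d = 17; remainder = value at the root: 1*(17)^3 - 9*(17)^2 + 4*(17)^1 + 9 = (4913) + (-2601) + (68) + (9) = 2389; answer 2389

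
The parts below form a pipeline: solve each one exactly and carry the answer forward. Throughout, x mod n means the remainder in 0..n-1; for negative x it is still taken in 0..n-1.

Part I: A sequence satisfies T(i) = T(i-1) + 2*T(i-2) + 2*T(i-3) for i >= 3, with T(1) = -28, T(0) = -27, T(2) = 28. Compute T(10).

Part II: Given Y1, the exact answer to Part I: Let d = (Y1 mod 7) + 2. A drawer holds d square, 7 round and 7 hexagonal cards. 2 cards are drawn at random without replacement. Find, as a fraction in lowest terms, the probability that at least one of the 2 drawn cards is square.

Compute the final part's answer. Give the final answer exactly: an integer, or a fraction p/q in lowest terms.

Part I: T(3) = 1*(28) + 2*(-28) + 2*(-27) = -82; iterating: T(3)=-82, T(4)=-82, T(5)=-190, T(6)=-518, T(7)=-1062, T(8)=-2478, T(9)=-5638, T(10)=-12718; answer -12718
Part II: Y1 = -12718; d = 3; total draws C(17,2) = 136; complement C(14,2) = 91; favorable 136 - 91 = 45; P = 45/136; answer 45/136

45/136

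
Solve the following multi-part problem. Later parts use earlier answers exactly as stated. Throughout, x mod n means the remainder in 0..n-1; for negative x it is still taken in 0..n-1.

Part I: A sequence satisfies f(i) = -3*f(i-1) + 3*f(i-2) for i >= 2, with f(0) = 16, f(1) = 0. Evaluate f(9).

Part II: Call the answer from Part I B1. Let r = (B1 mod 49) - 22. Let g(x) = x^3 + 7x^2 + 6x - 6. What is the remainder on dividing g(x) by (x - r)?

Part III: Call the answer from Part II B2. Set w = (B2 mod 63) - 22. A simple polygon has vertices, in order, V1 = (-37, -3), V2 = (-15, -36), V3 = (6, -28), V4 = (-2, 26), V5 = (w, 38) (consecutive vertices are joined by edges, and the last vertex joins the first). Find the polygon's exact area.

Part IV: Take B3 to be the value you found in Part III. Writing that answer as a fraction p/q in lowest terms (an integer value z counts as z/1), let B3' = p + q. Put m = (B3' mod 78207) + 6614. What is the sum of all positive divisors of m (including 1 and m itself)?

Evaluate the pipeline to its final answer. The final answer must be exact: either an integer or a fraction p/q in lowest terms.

10080

Part I: f(2) = -3*(0) + 3*(16) = 48; iterating: f(2)=48, f(3)=-144, f(4)=576, f(5)=-2160, f(6)=8208, f(7)=-31104, f(8)=117936, f(9)=-447120; answer -447120
Part II: B1 = -447120; r = -17; remainder = value at the root: 1*(-17)^3 + 7*(-17)^2 + 6*(-17)^1 - 6 = (-4913) + (2023) + (-102) + (-6) = -2998; answer -2998
Part III: B2 = -2998; w = 4; cross terms: (-37*-36 - -15*-3)=1287, (-15*-28 - 6*-36)=636, (6*26 - -2*-28)=100, (-2*38 - 4*26)=-180, (4*-3 - -37*38)=1394; twice the area = |3237| = 3237; area = 3237/2; answer 3237/2
Part IV: B3 = 3237/2; threaded value p + q = 3239; m = 9853; 9853 = 59 * 167; sigma = (1 + 59) * (1 + 167) = 60 * 168 = 10080; answer 10080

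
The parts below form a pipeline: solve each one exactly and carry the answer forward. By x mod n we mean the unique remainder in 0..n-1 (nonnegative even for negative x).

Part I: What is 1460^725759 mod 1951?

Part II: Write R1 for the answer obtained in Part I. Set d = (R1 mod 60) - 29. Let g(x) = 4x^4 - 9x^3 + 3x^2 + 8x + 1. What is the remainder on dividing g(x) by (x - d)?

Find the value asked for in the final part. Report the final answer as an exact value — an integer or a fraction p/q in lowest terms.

Part I: squarings mod 1951: 1460^1=1460, 1460^2=1108, 1460^4=485, 1460^8=1105, 1460^16=1650, 1460^32=855, 1460^64=1351, 1460^128=1016, 1460^256=177, 1460^512=113, 1460^1024=1063, 1460^2048=340, 1460^4096=491, 1460^8192=1108, 1460^16384=485, 1460^32768=1105, 1460^65536=1650, 1460^131072=855, 1460^262144=1351, 1460^524288=1016; 1460^725759 = 1460^1 * 1460^2 * 1460^4 * 1460^8 * 1460^16 * 1460^32 * 1460^64 * 1460^128 * 1460^512 * 1460^4096 * 1460^65536 * 1460^131072 * 1460^524288 = 846 (mod 1951); answer 846
Part II: R1 = 846; d = -23; remainder = value at the root: 4*(-23)^4 - 9*(-23)^3 + 3*(-23)^2 + 8*(-23)^1 + 1 = (1119364) + (109503) + (1587) + (-184) + (1) = 1230271; answer 1230271

1230271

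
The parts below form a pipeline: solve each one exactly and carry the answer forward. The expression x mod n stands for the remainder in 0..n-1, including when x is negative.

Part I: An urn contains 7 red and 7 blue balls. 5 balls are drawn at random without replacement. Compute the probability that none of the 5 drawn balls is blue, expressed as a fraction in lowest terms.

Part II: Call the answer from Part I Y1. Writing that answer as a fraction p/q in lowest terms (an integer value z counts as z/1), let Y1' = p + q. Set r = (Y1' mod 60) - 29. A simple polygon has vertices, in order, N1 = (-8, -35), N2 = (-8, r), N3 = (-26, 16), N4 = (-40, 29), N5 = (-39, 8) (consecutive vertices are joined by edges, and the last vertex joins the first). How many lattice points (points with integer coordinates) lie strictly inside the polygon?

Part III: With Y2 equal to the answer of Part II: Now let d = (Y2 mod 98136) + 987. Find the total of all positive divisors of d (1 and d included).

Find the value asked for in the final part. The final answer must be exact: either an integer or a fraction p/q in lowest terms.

Part I: total draws C(14,5) = 2002; favorable C(7,5) = 21; P = 3/286; answer 3/286
Part II: Y1 = 3/286; threaded value p + q = 289; r = 20; cross terms: (-8*20 - -8*-35)=-440, (-8*16 - -26*20)=392, (-26*29 - -40*16)=-114, (-40*8 - -39*29)=811, (-39*-35 - -8*8)=1429; twice the area = |2078| = 2078; area = 1039; boundary points = 55 + 2 + 1 + 1 + 1 = 60; strictly interior points = area - boundary/2 + 1 = 1010; answer 1010
Part III: Y2 = 1010; d = 1997; 1997 is prime, so its only divisors are 1 and 1997; sigma = 1 + 1997 = 1998; answer 1998

1998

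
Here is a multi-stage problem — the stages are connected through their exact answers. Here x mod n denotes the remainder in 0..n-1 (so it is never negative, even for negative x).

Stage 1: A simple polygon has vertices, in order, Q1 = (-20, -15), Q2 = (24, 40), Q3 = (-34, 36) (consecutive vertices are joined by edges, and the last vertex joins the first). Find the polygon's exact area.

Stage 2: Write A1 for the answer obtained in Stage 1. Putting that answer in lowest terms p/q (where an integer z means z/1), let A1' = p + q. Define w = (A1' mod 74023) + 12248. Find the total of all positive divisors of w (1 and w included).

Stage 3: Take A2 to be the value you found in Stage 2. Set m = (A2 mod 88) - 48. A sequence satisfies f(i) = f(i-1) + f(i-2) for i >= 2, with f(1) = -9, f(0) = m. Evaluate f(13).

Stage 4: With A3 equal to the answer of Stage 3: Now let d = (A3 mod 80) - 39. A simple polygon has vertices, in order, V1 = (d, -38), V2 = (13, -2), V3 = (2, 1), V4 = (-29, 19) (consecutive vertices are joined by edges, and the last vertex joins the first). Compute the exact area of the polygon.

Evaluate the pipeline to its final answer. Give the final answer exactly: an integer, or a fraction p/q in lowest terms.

588

Stage 1: cross terms: (-20*40 - 24*-15)=-440, (24*36 - -34*40)=2224, (-34*-15 - -20*36)=1230; twice the area = |3014| = 3014; area = 1507; answer 1507
Stage 2: A1 = 1507; threaded value p + q = 1508; w = 13756; 13756 = 2^2 * 19 * 181; sigma = (1 + 2 + 4) * (1 + 19) * (1 + 181) = 7 * 20 * 182 = 25480; answer 25480
Stage 3: A2 = 25480; m = 0; f(2) = 1*(-9) + 1*(0) = -9; iterating: f(2)=-9, f(3)=-18, f(4)=-27, f(5)=-45, f(6)=-72, f(7)=-117, f(8)=-189, f(9)=-306, f(10)=-495, f(11)=-801, f(12)=-1296, f(13)=-2097; answer -2097
Stage 4: A3 = -2097; d = 24; cross terms: (24*-2 - 13*-38)=446, (13*1 - 2*-2)=17, (2*19 - -29*1)=67, (-29*-38 - 24*19)=646; twice the area = |1176| = 1176; area = 588; answer 588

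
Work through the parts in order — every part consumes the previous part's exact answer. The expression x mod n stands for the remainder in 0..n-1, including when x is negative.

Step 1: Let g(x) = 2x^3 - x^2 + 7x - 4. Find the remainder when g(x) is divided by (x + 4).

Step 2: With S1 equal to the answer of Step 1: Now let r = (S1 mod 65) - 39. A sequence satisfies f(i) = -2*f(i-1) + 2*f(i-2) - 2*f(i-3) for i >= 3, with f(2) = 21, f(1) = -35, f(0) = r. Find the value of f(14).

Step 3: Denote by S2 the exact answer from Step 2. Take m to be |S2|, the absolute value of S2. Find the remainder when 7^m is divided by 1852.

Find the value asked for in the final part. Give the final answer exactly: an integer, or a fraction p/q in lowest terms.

1397

Step 1: remainder = value at the root: 2*(-4)^3 - 1*(-4)^2 + 7*(-4)^1 - 4 = (-128) + (-16) + (-28) + (-4) = -176; answer -176
Step 2: S1 = -176; r = -20; f(3) = -2*(21) + 2*(-35) - 2*(-20) = -72; iterating: f(3)=-72, f(4)=256, f(5)=-698, f(6)=2052, f(7)=-6012, f(8)=17524, f(9)=-51176, f(10)=149424, f(11)=-436248, f(12)=1273696, f(13)=-3718736, f(14)=10857360; answer 10857360
Step 3: S2 = 10857360; m = 10857360; squarings mod 1852: 7^1=7, 7^2=49, 7^4=549, 7^8=1377, 7^16=1533, 7^32=1753, 7^64=541, 7^128=65, 7^256=521, 7^512=1049, 7^1024=313, 7^2048=1665, 7^4096=1633, 7^8192=1661, 7^16384=1293, 7^32768=1345, 7^65536=1473, 7^131072=1037, 7^262144=1209, 7^524288=453, 7^1048576=1489, 7^2097152=277, 7^4194304=797, 7^8388608=1825; 7^10857360 = 7^16 * 7^128 * 7^256 * 7^512 * 7^2048 * 7^8192 * 7^32768 * 7^65536 * 7^262144 * 7^2097152 * 7^8388608 = 1397 (mod 1852); answer 1397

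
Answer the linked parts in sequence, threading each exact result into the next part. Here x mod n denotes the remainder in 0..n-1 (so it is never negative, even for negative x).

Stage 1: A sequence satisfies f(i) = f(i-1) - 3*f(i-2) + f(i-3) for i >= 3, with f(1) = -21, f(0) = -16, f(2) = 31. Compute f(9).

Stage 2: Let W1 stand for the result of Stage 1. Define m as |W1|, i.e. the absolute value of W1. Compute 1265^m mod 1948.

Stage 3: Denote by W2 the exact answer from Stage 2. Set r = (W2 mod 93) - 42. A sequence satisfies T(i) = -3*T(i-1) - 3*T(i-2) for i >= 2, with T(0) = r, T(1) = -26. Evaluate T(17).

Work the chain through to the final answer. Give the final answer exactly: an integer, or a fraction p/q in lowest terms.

-426465

Stage 1: f(3) = 1*(31) - 3*(-21) + 1*(-16) = 78; iterating: f(3)=78, f(4)=-36, f(5)=-239, f(6)=-53, f(7)=628, f(8)=548, f(9)=-1389; answer -1389
Stage 2: W1 = -1389; m = 1389; squarings mod 1948: 1265^1=1265, 1265^2=917, 1265^4=1301, 1265^8=1737, 1265^16=1665, 1265^32=221, 1265^64=141, 1265^128=401, 1265^256=1065, 1265^512=489, 1265^1024=1465; 1265^1389 = 1265^1 * 1265^4 * 1265^8 * 1265^32 * 1265^64 * 1265^256 * 1265^1024 = 1517 (mod 1948); answer 1517
Stage 3: W2 = 1517; r = -13; T(2) = -3*(-26) - 3*(-13) = 117; iterating: T(2)=117, T(3)=-273, T(4)=468, T(5)=-585, T(6)=351, T(7)=702, T(8)=-3159, T(9)=7371, T(10)=-12636, T(11)=15795, T(12)=-9477, T(13)=-18954, T(14)=85293, T(15)=-199017, T(16)=341172, T(17)=-426465; answer -426465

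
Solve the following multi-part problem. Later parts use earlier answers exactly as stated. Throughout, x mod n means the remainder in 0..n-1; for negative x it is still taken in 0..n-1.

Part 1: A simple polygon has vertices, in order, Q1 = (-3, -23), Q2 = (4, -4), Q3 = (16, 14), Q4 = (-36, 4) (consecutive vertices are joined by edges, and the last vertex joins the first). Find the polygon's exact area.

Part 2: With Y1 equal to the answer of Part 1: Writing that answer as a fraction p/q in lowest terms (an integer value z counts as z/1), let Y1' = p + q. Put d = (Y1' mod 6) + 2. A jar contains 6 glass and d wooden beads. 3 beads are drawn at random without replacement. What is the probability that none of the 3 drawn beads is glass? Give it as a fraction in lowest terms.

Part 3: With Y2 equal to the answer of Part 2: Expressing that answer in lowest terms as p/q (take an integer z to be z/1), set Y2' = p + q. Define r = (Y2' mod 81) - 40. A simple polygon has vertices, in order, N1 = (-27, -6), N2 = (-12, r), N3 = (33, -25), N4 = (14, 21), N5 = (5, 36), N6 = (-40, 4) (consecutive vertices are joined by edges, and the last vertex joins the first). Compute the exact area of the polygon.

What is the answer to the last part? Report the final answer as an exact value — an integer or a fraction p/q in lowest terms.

2819

Part 1: cross terms: (-3*-4 - 4*-23)=104, (4*14 - 16*-4)=120, (16*4 - -36*14)=568, (-36*-23 - -3*4)=840; twice the area = |1632| = 1632; area = 816; answer 816
Part 2: Y1 = 816; threaded value p + q = 817; d = 3; total draws C(9,3) = 84; favorable C(3,3) = 1; P = 1/84; answer 1/84
Part 3: Y2 = 1/84; threaded value p + q = 85; r = -36; cross terms: (-27*-36 - -12*-6)=900, (-12*-25 - 33*-36)=1488, (33*21 - 14*-25)=1043, (14*36 - 5*21)=399, (5*4 - -40*36)=1460, (-40*-6 - -27*4)=348; twice the area = |5638| = 5638; area = 2819; answer 2819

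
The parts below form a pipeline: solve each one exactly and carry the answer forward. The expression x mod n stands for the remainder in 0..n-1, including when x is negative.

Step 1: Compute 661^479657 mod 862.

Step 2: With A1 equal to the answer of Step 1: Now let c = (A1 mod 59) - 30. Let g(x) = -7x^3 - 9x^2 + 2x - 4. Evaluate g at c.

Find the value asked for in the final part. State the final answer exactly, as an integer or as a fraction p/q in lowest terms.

91532

Step 1: squarings mod 862: 661^1=661, 661^2=749, 661^4=701, 661^8=61, 661^16=273, 661^32=397, 661^64=725, 661^128=667, 661^256=97, 661^512=789, 661^1024=157, 661^2048=513, 661^4096=259, 661^8192=707, 661^16384=751, 661^32768=253, 661^65536=221, 661^131072=569, 661^262144=511; 661^479657 = 661^1 * 661^8 * 661^32 * 661^128 * 661^256 * 661^4096 * 661^16384 * 661^65536 * 661^131072 * 661^262144 = 537 (mod 862); answer 537
Step 2: A1 = 537; c = -24; -7*(-24)^3 - 9*(-24)^2 + 2*(-24)^1 - 4 = (96768) + (-5184) + (-48) + (-4) = 91532; answer 91532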